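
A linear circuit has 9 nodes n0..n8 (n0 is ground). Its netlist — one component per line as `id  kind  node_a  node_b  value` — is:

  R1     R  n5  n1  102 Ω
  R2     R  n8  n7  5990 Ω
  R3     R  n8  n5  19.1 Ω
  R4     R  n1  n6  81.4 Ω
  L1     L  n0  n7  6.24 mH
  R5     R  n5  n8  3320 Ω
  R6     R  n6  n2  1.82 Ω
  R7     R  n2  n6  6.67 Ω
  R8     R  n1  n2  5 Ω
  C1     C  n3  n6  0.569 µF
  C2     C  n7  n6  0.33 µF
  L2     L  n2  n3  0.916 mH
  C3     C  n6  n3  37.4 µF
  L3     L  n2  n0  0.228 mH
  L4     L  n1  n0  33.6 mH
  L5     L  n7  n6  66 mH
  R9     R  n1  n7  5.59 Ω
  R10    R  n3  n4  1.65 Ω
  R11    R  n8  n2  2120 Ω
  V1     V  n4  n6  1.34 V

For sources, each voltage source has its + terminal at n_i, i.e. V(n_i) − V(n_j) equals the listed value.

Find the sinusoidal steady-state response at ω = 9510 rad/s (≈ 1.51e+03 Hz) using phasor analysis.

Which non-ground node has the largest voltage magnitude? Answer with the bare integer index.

4

MNA unknowns: 8 node voltages V₁..V_8 plus 1 source current (V1)
R1: Y=0.009804+0.000j on G[5,1]
R2: Y=0.0001669+0.000j on G[8,7]
R3: Y=0.05236+0.000j on G[8,5]
R4: Y=0.01229+0.000j on G[1,6]
L1: Y=0.000-0.01685j on G[0,7]
R5: Y=0.0003012+0.000j on G[5,8]
R6: Y=0.5495+0.000j on G[6,2]
R7: Y=0.1499+0.000j on G[2,6]
R8: Y=0.2000+0.000j on G[1,2]
C1: Y=0.000+0.005411j on G[3,6]
C2: Y=0.000+0.003138j on G[7,6]
L2: Y=0.000-0.1148j on G[2,3]
C3: Y=0.000+0.3557j on G[6,3]
L3: Y=0.000-0.4612j on G[2,0]
L4: Y=0.000-0.003130j on G[1,0]
L5: Y=0.000-0.001593j on G[7,6]
R9: Y=0.1789+0.000j on G[1,7]
R10: Y=0.6061+0.000j on G[3,4]
R11: Y=0.0004717+0.000j on G[8,2]
V1: row V4−V6=1.34, i_V1 at 4,6
solve → V1=0.0002403+0.01054j, V2=8.215e-05-0.0004628j, V3=1.165-0.2606j, V4=1.382+0.1875j, V5=0.0001931+0.01005j, V6=0.04243+0.1875j, V7=-0.002293+0.01071j, V8=0.0001844+0.009959j
aux → i_V1=-0.1319-0.2716j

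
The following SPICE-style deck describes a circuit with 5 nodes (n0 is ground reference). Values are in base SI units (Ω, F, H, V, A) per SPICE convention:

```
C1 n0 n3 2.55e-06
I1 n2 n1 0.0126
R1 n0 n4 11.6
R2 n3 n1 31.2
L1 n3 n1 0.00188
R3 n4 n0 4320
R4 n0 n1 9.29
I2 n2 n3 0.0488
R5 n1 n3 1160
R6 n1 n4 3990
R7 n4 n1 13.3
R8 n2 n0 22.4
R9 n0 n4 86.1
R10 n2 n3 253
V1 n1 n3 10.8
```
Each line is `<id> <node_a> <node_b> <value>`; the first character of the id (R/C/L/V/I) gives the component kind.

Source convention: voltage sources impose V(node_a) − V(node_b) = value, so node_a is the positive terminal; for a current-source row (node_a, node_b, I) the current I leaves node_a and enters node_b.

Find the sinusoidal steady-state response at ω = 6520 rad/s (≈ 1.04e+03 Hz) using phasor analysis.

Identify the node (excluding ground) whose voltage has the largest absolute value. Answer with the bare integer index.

Apply KCL at each of the 4 non-ground nodes and solve the resulting linear system.
Node n1: branches {I1, R2, L1, R4, R5, R6, R7, V1} → V_1 = 0.7387+1.087j
Node n2: branches {I1, I2, R8, R10} → V_2 = -2.082+0.08840j
Node n3: branches {C1, R2, L1, I2, R5, R10, V1} → V_3 = -10.06+1.087j
Node n4: branches {R1, R3, R6, R7, R9} → V_4 = 0.3212+0.4726j
Source currents: i(V1)=-0.4539+0.7178j

3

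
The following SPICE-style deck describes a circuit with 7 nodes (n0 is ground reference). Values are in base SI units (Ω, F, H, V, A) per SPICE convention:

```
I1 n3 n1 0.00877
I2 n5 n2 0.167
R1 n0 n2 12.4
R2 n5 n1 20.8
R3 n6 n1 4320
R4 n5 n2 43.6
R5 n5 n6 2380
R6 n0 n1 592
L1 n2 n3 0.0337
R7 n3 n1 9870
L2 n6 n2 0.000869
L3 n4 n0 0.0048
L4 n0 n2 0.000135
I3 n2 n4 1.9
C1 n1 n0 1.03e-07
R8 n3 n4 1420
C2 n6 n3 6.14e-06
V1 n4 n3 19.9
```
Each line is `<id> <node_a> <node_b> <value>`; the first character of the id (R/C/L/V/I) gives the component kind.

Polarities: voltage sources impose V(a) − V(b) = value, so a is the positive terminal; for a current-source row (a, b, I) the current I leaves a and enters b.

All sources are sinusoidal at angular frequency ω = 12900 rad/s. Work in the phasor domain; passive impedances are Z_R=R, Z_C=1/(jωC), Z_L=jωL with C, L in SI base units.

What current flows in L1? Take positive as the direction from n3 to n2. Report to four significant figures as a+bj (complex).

-0.006355-0.001405j A

Apply KCL at each of the 6 non-ground nodes and solve the resulting linear system.
Node n1: branches {I1, R2, R3, R6, R7, C1} → V_1 = -6.341+1.244j
Node n2: branches {I2, R1, R4, L1, L2, L4, I3} → V_2 = -0.5484+0.1714j
Node n3: branches {I1, L1, R7, R8, C2, V1} → V_3 = 0.06225-2.591j
Node n4: branches {L3, I3, R8, V1} → V_4 = 19.96-2.591j
Node n5: branches {I2, R2, R4, R5} → V_5 = -6.806+1.021j
Node n6: branches {R3, R5, L2, C2} → V_6 = -4.031+21.89j
Source currents: i(V1)=1.928+0.3224j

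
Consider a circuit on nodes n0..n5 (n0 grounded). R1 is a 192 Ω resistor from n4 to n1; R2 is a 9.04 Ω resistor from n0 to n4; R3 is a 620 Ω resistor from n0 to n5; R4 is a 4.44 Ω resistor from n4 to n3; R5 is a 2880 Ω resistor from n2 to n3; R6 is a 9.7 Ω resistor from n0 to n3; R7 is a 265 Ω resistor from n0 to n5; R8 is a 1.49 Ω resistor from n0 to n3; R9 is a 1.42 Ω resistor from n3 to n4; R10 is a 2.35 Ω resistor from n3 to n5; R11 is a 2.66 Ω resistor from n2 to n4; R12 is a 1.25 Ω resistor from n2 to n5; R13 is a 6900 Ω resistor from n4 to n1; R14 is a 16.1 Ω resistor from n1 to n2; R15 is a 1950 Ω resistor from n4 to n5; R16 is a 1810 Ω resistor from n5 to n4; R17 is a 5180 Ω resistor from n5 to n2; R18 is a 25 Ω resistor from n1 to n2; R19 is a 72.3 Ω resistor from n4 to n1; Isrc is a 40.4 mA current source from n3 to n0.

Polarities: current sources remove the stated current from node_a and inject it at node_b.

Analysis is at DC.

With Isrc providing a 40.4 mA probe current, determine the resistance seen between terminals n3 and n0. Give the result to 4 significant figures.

R_eq = 1.137 Ω

MNA unknowns: 5 node voltages V₁..V_5
R1: Y=0.005208 on G[4,1]
R2: Y=0.1106 on G[0,4]
R3: Y=0.001613 on G[0,5]
R4: Y=0.2252 on G[4,3]
R5: Y=0.0003472 on G[2,3]
R6: Y=0.1031 on G[0,3]
R7: Y=0.003774 on G[0,5]
R8: Y=0.6711 on G[0,3]
R9: Y=0.7042 on G[3,4]
R10: Y=0.4255 on G[3,5]
R11: Y=0.3759 on G[2,4]
R12: Y=0.8000 on G[2,5]
R13: Y=0.0001449 on G[4,1]
R14: Y=0.06211 on G[1,2]
R15: Y=0.0005128 on G[4,5]
R16: Y=0.0005525 on G[5,4]
R17: Y=0.0001931 on G[5,2]
R18: Y=0.04000 on G[1,2]
R19: Y=0.01383 on G[4,1]
Isrc: z[3]−=0.0404, z[0]+=0.0404
solve → V1=-0.04293, V2=-0.04318, V3=-0.04593, V4=-0.04163, V5=-0.04394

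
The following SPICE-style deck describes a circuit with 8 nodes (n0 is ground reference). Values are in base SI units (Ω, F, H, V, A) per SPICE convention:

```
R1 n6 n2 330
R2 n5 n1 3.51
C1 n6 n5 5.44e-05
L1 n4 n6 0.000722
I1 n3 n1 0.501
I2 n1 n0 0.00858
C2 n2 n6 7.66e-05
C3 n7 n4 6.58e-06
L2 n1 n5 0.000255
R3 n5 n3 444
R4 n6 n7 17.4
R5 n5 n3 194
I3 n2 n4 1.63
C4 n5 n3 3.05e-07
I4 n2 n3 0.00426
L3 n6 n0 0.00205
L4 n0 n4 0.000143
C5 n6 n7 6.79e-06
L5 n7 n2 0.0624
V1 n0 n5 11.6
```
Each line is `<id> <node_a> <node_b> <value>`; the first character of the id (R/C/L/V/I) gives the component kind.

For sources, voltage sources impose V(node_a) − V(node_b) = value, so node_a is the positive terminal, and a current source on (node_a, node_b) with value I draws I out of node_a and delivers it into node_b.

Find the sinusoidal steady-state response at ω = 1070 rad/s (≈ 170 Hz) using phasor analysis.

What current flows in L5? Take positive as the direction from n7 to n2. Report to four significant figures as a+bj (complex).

Element admittances at ω=1070 rad/s:
  Y(R1) = 0.003030+0.000j S between n6,n2
  Y(R2) = 0.2849+0.000j S between n5,n1
  Y(C1) = 0.000+0.05821j S between n6,n5
  Y(L1) = 0.000-1.294j S between n4,n6
  I1: injects 0.501 A into n1 (from n3)
  I2: injects 0.00858 A into n0 (from n1)
  Y(C2) = 0.000+0.08196j S between n2,n6
  Y(C3) = 0.000+0.007041j S between n7,n4
  Y(L2) = 0.000-3.665j S between n1,n5
  Y(R3) = 0.002252+0.000j S between n5,n3
  Y(R4) = 0.05747+0.000j S between n6,n7
  Y(R5) = 0.005155+0.000j S between n5,n3
  I3: injects 1.63 A into n4 (from n2)
  Y(C4) = 0.000+0.0003263j S between n5,n3
  I4: injects 0.00426 A into n3 (from n2)
  Y(L3) = 0.000-0.4559j S between n6,n0
  Y(L4) = 0.000-6.536j S between n0,n4
  Y(C5) = 0.000+0.007265j S between n6,n7
  Y(L5) = 0.000-0.01498j S between n7,n2
  V1: constraint V(n0)−V(n5) = 11.6
Assemble and solve the 8×8 MNA system:
  V(n1)=-11.59+0.1335j  V(n2)=-1.987+23.21j  V(n3)=-78.53+2.949j  V(n4)=0.07393+0.05561j  V(n5)=-11.60+0.000j  V(n6)=0.4829-0.9246j  V(n7)=6.645-0.2591j
  i(V1)=-0.04950-0.7033j

-0.3515-0.1293j A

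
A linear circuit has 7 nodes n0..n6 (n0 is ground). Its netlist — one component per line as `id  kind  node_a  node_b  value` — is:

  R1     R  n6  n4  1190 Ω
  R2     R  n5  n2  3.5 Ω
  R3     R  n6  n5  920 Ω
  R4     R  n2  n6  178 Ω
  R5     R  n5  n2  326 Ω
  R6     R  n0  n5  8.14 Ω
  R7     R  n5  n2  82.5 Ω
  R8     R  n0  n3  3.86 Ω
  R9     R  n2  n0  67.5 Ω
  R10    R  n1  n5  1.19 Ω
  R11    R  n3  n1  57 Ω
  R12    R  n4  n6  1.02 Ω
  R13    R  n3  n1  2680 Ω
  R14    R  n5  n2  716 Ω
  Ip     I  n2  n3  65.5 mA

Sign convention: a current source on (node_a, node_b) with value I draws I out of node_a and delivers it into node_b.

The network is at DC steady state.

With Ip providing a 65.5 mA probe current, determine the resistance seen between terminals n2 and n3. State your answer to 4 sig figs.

R_eq = 11.92 Ω

Apply KCL at each of the 6 non-ground nodes and solve the resulting linear system.
Node n1: branches {R10, R11, R13} → V_1 = -0.3676
Node n2: branches {R2, R4, R5, R7, R9, R14, Ip} → V_2 = -0.5683
Node n3: branches {R8, R11, R13, Ip} → V_3 = 0.2127
Node n4: branches {R1, R12} → V_4 = -0.5377
Node n5: branches {R2, R3, R5, R6, R7, R10, R14} → V_5 = -0.3800
Node n6: branches {R1, R3, R4, R12} → V_6 = -0.5377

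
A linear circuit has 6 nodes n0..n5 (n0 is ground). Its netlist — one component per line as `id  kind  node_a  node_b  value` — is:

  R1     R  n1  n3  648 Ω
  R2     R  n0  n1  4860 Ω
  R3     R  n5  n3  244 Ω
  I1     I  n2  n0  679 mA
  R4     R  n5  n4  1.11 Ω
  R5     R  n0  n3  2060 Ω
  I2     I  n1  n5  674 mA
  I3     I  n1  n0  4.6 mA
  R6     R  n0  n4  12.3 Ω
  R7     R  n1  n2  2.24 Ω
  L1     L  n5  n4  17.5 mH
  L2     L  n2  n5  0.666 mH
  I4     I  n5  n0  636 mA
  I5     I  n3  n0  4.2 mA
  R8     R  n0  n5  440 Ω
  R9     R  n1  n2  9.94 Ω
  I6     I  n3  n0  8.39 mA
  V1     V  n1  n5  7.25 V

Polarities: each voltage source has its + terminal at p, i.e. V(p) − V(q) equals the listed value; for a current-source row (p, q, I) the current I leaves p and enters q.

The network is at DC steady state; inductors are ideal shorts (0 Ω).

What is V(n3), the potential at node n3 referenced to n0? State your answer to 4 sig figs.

Element admittances at DC:
  Y(R1) = 0.001543 S between n1,n3
  Y(R2) = 0.0002058 S between n0,n1
  Y(R3) = 0.004098 S between n5,n3
  I1: injects 0.679 A into n0 (from n2)
  Y(R4) = 0.9009 S between n5,n4
  Y(R5) = 0.0004854 S between n0,n3
  I2: injects 0.674 A into n5 (from n1)
  I3: injects 0.0046 A into n0 (from n1)
  Y(R6) = 0.08130 S between n0,n4
  Y(R7) = 0.4464 S between n1,n2
  L1: short n5↔n4 (DC inductor)
  L2: short n2↔n5 (DC inductor)
  I4: injects 0.636 A into n0 (from n5)
  I5: injects 0.0042 A into n0 (from n3)
  Y(R8) = 0.002273 S between n0,n5
  Y(R9) = 0.1006 S between n1,n2
  I6: injects 0.00839 A into n0 (from n3)
  V1: constraint V(n1)−V(n5) = 7.25
Assemble and solve the 8×8 MNA system:
  V(n1)=-8.583  V(n2)=-15.83  V(n3)=-14.81  V(n4)=-15.83  V(n5)=-15.83
  i(L1)=-1.287  i(L2)=3.287  i(V1)=-4.652

-14.81 V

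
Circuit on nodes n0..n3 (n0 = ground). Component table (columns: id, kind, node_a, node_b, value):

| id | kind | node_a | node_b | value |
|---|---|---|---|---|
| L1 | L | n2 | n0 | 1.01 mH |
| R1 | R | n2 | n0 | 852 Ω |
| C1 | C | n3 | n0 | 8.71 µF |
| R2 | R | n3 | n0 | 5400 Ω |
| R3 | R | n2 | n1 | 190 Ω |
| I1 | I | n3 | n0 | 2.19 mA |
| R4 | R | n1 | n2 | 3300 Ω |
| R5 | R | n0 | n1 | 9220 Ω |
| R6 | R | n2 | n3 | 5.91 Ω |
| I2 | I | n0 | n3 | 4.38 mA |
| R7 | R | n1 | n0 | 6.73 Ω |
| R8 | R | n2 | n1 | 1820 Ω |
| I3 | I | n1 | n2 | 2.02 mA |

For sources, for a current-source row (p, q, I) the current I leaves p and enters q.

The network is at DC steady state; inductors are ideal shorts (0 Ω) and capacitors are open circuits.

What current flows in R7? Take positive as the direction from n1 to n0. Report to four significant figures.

-0.001939 A

MNA unknowns: 3 node voltages V₁..V_3 plus 1 source current (L1)
L1: row V2−V0=0, i_L1 at 2,0
R1: Y=0.001174 on G[2,0]
C1: Y=0.000 on G[3,0]
R2: Y=0.0001852 on G[3,0]
R3: Y=0.005263 on G[2,1]
I1: z[3]−=0.00219, z[0]+=0.00219
R4: Y=0.0003030 on G[1,2]
R5: Y=0.0001085 on G[0,1]
R6: Y=0.1692 on G[2,3]
I2: z[0]−=0.00438, z[3]+=0.00438
R7: Y=0.1486 on G[1,0]
R8: Y=0.0005495 on G[2,1]
I3: z[1]−=0.00202, z[2]+=0.00202
solve → V1=-0.01305, V2=0.000, V3=0.01293
aux → i_L1=0.004128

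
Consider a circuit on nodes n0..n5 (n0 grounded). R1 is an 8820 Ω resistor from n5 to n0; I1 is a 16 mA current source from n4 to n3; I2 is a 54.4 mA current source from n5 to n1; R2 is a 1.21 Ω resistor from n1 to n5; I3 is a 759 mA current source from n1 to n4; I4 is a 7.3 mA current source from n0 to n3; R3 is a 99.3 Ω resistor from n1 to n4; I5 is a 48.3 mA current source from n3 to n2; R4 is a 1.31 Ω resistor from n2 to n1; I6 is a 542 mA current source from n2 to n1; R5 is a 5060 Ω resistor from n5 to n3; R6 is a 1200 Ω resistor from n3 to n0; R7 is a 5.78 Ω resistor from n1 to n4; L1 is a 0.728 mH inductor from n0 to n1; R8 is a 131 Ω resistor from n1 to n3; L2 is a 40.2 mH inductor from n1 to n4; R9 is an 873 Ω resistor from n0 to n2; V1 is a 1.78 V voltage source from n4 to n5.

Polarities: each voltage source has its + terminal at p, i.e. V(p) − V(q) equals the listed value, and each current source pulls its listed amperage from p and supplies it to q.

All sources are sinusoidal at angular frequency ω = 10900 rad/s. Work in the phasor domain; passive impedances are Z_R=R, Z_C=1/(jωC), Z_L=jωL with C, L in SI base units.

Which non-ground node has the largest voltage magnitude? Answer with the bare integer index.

MNA unknowns: 5 node voltages V₁..V_5 plus 1 source current (V1)
R1: Y=0.0001134+0.000j on G[5,0]
I1: z[4]−=0.016, z[3]+=0.016
I2: z[5]−=0.0544, z[1]+=0.0544
R2: Y=0.8264+0.000j on G[1,5]
I3: z[1]−=0.759, z[4]+=0.759
I4: z[0]−=0.0073, z[3]+=0.0073
R3: Y=0.01007+0.000j on G[1,4]
I5: z[3]−=0.0483, z[2]+=0.0483
R4: Y=0.7634+0.000j on G[2,1]
I6: z[2]−=0.542, z[1]+=0.542
R5: Y=0.0001976+0.000j on G[5,3]
R6: Y=0.0008333+0.000j on G[3,0]
R7: Y=0.1730+0.000j on G[1,4]
L1: Y=0.000-0.1260j on G[0,1]
R8: Y=0.007634+0.000j on G[1,3]
L2: Y=0.000-0.002282j on G[1,4]
R9: Y=0.001145+0.000j on G[0,2]
V1: row V4−V5=1.78, i_V1 at 4,5
solve → V1=0.001321+0.08248j, V2=-0.6445+0.08236j, V3=-2.876+0.07466j, V4=2.140+0.08730j, V5=0.3599+0.08730j
aux → i_V1=0.3515+0.003998j

3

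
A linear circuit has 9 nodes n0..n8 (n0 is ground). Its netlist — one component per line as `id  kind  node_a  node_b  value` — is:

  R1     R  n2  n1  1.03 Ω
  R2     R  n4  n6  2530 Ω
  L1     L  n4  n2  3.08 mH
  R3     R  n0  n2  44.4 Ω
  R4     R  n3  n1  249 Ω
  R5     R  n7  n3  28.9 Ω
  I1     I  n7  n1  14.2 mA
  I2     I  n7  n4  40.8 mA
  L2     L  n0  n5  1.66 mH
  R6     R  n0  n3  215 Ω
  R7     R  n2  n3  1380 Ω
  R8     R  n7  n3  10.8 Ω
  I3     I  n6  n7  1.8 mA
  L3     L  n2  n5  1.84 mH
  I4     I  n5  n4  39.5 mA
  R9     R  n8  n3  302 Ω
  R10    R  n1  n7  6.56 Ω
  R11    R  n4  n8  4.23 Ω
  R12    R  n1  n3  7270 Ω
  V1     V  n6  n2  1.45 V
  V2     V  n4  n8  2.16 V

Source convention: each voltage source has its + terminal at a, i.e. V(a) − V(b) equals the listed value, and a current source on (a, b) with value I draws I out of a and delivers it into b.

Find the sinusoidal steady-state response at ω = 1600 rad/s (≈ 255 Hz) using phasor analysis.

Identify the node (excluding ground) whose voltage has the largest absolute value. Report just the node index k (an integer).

MNA unknowns: 8 node voltages V₁..V_8 plus 2 source currents (V1, V2)
R1: Y=0.9709+0.000j on G[2,1]
R2: Y=0.0003953+0.000j on G[4,6]
L1: Y=0.000-0.2029j on G[4,2]
R3: Y=0.02252+0.000j on G[0,2]
R4: Y=0.004016+0.000j on G[3,1]
R5: Y=0.03460+0.000j on G[7,3]
I1: z[7]−=0.0142, z[1]+=0.0142
I2: z[7]−=0.0408, z[4]+=0.0408
L2: Y=0.000-0.3765j on G[0,5]
R6: Y=0.004651+0.000j on G[0,3]
R7: Y=0.0007246+0.000j on G[2,3]
R8: Y=0.09259+0.000j on G[7,3]
I3: z[6]−=0.0018, z[7]+=0.0018
L3: Y=0.000-0.3397j on G[2,5]
I4: z[5]−=0.0395, z[4]+=0.0395
R9: Y=0.003311+0.000j on G[8,3]
R10: Y=0.1524+0.000j on G[1,7]
R11: Y=0.2364+0.000j on G[4,8]
R12: Y=0.0001376+0.000j on G[1,3]
V1: row V6−V2=1.45, i_V1 at 6,2
V2: row V4−V8=2.16, i_V2 at 4,8
solve → V1=-0.02463+0.1251j, V2=0.01920+0.1243j, V3=-0.4023+0.1352j, V4=0.02682+0.5511j, V5=0.009108+0.003821j, V6=1.469+0.1243j, V7=-0.3867+0.1297j, V8=-2.133+0.5511j
aux → i_V1=-0.002370+0.0001687j, i_V2=-0.5164+0.001377j

8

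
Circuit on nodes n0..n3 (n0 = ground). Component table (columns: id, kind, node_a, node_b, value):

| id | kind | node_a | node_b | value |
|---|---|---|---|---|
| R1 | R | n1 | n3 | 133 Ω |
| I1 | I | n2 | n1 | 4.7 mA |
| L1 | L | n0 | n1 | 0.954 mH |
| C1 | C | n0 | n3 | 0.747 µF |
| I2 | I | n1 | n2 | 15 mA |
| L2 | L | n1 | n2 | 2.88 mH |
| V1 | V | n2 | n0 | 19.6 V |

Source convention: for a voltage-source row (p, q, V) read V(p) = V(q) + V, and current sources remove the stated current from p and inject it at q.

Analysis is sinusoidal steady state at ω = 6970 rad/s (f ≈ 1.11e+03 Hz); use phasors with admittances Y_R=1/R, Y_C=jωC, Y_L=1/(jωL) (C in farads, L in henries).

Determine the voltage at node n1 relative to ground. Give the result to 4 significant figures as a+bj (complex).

4.963-0.1139j V

MNA unknowns: 3 node voltages V₁..V_3 plus 1 source current (V1)
R1: Y=0.007519+0.000j on G[1,3]
I1: z[2]−=0.0047, z[1]+=0.0047
L1: Y=0.000-0.1504j on G[0,1]
C1: Y=0.000+0.005207j on G[0,3]
I2: z[1]−=0.015, z[2]+=0.015
L2: Y=0.000-0.04982j on G[1,2]
V1: row V2−V0=19.6, i_V1 at 2,0
solve → V1=4.963-0.1139j, V2=19.60+0.000j, V3=3.301-2.400j
aux → i_V1=0.004628+0.7292j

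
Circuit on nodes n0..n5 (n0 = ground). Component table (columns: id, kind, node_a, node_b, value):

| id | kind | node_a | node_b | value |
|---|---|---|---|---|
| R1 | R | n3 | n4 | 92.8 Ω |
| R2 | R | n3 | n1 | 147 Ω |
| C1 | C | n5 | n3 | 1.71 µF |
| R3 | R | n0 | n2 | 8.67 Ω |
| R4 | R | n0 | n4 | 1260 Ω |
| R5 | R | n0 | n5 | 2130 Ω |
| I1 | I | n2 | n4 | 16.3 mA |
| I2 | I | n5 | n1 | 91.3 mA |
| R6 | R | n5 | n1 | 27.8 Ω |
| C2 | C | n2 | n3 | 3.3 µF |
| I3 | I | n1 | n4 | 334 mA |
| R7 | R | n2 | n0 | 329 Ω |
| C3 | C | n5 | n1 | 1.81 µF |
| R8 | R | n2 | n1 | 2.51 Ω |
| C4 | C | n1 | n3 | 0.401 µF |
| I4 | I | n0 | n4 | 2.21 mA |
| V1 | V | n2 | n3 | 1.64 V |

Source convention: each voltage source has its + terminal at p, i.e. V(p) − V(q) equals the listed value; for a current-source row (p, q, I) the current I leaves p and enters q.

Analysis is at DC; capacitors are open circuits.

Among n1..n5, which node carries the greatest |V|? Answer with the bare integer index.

Element admittances at DC:
  Y(R1) = 0.01078 S between n3,n4
  Y(R2) = 0.006803 S between n3,n1
  Y(C1) = 0.000 S between n5,n3
  Y(R3) = 0.1153 S between n0,n2
  Y(R4) = 0.0007937 S between n0,n4
  Y(R5) = 0.0004695 S between n0,n5
  I1: injects 0.0163 A into n4 (from n2)
  I2: injects 0.0913 A into n1 (from n5)
  Y(R6) = 0.03597 S between n5,n1
  Y(C2) = 0.000 S between n2,n3
  I3: injects 0.334 A into n4 (from n1)
  Y(R7) = 0.003040 S between n2,n0
  Y(C3) = 0.000 S between n5,n1
  Y(R8) = 0.3984 S between n2,n1
  Y(C4) = 0.000 S between n1,n3
  I4: injects 0.00221 A into n4 (from n0)
  V1: constraint V(n2)−V(n3) = 1.64
Assemble and solve the 6×6 MNA system:
  V(n1)=-1.008  V(n2)=-0.1605  V(n3)=-1.800  V(n4)=28.79  V(n5)=-3.501
  i(V1)=-0.3350

4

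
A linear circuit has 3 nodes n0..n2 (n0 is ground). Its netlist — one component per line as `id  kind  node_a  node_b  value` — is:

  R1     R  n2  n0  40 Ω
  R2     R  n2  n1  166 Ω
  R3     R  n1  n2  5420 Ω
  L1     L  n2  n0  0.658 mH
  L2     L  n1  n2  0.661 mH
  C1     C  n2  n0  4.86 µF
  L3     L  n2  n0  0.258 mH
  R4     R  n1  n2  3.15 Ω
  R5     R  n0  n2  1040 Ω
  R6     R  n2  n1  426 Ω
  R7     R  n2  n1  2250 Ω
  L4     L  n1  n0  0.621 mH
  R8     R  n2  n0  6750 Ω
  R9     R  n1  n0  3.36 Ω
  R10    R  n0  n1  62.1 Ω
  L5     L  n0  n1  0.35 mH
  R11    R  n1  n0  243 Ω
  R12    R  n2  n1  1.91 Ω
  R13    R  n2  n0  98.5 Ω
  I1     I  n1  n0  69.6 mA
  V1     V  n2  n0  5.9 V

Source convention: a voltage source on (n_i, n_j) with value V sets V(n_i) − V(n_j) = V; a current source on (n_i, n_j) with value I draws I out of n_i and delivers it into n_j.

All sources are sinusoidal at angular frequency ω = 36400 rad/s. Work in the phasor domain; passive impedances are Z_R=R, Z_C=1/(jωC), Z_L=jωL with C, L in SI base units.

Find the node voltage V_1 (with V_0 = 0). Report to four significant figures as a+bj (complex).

4.181+0.3783j V

Apply KCL at each of the 2 non-ground nodes and solve the resulting linear system.
Node n1: branches {R2, R3, L2, R4, R6, R7, L4, R9, R10, L5, R11, R12, I1} → V_1 = 4.181+0.3783j
Node n2: branches {R1, R2, R3, L1, L2, C1, L3, R4, R5, R6, R7, R8, R12, R13, V1} → V_2 = 5.900+0.000j
Source currents: i(V1)=-1.659+0.2238j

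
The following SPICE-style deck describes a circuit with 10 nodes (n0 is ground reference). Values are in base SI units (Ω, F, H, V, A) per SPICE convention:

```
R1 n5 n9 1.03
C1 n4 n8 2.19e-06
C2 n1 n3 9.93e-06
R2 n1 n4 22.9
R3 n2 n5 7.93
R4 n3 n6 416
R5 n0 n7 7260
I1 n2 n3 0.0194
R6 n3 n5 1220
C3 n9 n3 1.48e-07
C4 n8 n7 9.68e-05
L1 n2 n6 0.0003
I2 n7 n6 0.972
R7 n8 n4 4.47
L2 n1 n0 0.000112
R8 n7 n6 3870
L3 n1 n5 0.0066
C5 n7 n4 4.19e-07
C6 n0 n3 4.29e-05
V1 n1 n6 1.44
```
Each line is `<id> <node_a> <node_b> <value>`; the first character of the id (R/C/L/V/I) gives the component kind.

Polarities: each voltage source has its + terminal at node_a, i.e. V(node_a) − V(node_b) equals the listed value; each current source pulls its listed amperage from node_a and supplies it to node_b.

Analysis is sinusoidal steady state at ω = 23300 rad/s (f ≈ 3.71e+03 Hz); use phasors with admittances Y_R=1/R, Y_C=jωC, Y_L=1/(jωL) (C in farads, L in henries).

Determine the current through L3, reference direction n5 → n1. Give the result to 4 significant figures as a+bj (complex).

Apply KCL at each of the 9 non-ground nodes and solve the resulting linear system.
Node n1: branches {C2, R2, L2, L3, V1} → V_1 = -0.02009-0.04551j
Node n2: branches {R3, I1, L1} → V_2 = -1.432-0.1701j
Node n3: branches {C2, R4, I1, R6, C3, C6} → V_3 = -0.007900-0.02103j
Node n4: branches {C1, R2, R7, C5} → V_4 = -22.05-0.05886j
Node n5: branches {R1, R3, R6, L3} → V_5 = -1.419-0.2025j
Node n6: branches {R4, L1, I2, R8, V1} → V_6 = -1.460-0.04551j
Node n7: branches {R5, C4, I2, R8, C5} → V_7 = -26.02+1.442j
Node n8: branches {C1, C4, R7} → V_8 = -26.04+1.022j
Node n9: branches {R1, C3} → V_9 = -1.420-0.1975j
Source currents: i(V1)=-0.9513+0.003637j

-0.001021+0.009098j A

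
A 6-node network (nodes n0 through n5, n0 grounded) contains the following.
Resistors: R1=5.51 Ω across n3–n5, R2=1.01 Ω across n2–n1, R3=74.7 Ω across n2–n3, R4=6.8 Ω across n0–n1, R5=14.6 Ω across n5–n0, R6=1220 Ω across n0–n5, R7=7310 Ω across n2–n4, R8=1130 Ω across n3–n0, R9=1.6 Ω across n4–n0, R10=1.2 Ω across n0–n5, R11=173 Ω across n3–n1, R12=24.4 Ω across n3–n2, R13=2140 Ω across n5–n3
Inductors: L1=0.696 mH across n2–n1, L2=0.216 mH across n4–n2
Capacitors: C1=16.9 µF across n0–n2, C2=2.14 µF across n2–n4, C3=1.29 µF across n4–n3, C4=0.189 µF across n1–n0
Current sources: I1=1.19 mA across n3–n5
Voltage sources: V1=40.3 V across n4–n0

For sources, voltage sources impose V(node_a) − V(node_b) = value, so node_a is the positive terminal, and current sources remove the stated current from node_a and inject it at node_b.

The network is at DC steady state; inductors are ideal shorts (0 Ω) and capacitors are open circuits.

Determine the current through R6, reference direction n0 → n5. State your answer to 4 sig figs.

-0.001569 A

Element admittances at DC:
  Y(R1) = 0.1815 S between n3,n5
  L1: short n2↔n1 (DC inductor)
  Y(C1) = 0.000 S between n0,n2
  Y(R2) = 0.9901 S between n2,n1
  Y(C2) = 0.000 S between n2,n4
  Y(R3) = 0.01339 S between n2,n3
  Y(R4) = 0.1471 S between n0,n1
  L2: short n4↔n2 (DC inductor)
  Y(R5) = 0.06849 S between n5,n0
  Y(R6) = 0.0008197 S between n0,n5
  Y(C3) = 0.000 S between n4,n3
  Y(R7) = 0.0001368 S between n2,n4
  I1: injects 0.00119 A into n5 (from n3)
  Y(C4) = 0.000 S between n1,n0
  Y(R8) = 0.0008850 S between n3,n0
  Y(R9) = 0.6250 S between n4,n0
  Y(R10) = 0.8333 S between n0,n5
  Y(R11) = 0.005780 S between n3,n1
  Y(R12) = 0.04098 S between n3,n2
  Y(R13) = 0.0004673 S between n5,n3
  V1: constraint V(n4)−V(n0) = 40.3
Assemble and solve the 8×8 MNA system:
  V(n1)=40.30  V(n2)=40.30  V(n3)=11.40  V(n4)=40.30  V(n5)=1.914
  i(L1)=6.093  i(L2)=7.665  i(V1)=-32.85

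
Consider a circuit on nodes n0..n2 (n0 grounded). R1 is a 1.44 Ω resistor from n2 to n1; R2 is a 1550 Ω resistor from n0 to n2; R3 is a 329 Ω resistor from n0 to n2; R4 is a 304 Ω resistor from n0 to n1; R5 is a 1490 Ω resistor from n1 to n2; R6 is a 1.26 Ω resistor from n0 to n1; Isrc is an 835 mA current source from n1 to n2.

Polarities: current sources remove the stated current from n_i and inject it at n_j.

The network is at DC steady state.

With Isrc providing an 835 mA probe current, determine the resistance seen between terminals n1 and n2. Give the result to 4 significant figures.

R_eq = 1.431 Ω

MNA unknowns: 2 node voltages V₁..V_2
R1: Y=0.6944 on G[2,1]
R2: Y=0.0006452 on G[0,2]
R3: Y=0.003040 on G[0,2]
R4: Y=0.003289 on G[0,1]
R5: Y=0.0006711 on G[1,2]
R6: Y=0.7937 on G[0,1]
Isrc: z[1]−=0.835, z[2]+=0.835
solve → V1=-0.005499, V2=1.189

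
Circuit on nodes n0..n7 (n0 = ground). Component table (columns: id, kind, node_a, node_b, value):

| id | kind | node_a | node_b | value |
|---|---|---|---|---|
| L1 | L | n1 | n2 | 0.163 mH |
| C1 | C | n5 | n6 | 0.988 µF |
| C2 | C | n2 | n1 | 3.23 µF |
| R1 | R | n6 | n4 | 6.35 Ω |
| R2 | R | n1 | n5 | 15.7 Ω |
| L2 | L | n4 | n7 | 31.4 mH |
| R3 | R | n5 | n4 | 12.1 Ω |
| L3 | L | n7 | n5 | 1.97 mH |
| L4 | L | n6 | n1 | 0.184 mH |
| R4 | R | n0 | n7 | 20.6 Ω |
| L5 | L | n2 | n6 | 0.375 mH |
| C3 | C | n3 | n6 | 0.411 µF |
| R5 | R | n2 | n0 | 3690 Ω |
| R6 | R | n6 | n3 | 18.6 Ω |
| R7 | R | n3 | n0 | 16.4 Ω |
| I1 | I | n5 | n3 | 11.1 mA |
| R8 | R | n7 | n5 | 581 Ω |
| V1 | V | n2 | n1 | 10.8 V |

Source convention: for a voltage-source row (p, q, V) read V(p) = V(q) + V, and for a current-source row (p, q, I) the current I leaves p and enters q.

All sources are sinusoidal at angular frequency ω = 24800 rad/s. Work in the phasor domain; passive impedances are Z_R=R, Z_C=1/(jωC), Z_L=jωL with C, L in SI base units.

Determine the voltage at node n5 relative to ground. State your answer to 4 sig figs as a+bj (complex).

MNA unknowns: 7 node voltages V₁..V_7 plus 1 source current (V1)
L1: Y=0.000-0.2474j on G[1,2]
C1: Y=0.000+0.02450j on G[5,6]
C2: Y=0.000+0.08010j on G[2,1]
R1: Y=0.1575+0.000j on G[6,4]
R2: Y=0.06369+0.000j on G[1,5]
L2: Y=0.000-0.001284j on G[4,7]
R3: Y=0.08264+0.000j on G[5,4]
L3: Y=0.000-0.02047j on G[7,5]
L4: Y=0.000-0.2191j on G[6,1]
R4: Y=0.04854+0.000j on G[0,7]
L5: Y=0.000-0.1075j on G[2,6]
C3: Y=0.000+0.01019j on G[3,6]
R5: Y=0.0002710+0.000j on G[2,0]
R6: Y=0.05376+0.000j on G[6,3]
R7: Y=0.06098+0.000j on G[3,0]
I1: z[5]−=0.0111, z[3]+=0.0111
R8: Y=0.001721+0.000j on G[7,5]
V1: row V2−V1=10.8, i_V1 at 2,1
solve → V1=-3.249-0.3866j, V2=7.551-0.3866j, V3=0.2782-0.3374j, V4=-0.2959-0.5958j, V5=-1.473-0.3478j, V6=0.3135-0.7267j, V7=-0.3916+0.4259j
aux → i_V1=-0.03862+2.585j

-1.473-0.3478j V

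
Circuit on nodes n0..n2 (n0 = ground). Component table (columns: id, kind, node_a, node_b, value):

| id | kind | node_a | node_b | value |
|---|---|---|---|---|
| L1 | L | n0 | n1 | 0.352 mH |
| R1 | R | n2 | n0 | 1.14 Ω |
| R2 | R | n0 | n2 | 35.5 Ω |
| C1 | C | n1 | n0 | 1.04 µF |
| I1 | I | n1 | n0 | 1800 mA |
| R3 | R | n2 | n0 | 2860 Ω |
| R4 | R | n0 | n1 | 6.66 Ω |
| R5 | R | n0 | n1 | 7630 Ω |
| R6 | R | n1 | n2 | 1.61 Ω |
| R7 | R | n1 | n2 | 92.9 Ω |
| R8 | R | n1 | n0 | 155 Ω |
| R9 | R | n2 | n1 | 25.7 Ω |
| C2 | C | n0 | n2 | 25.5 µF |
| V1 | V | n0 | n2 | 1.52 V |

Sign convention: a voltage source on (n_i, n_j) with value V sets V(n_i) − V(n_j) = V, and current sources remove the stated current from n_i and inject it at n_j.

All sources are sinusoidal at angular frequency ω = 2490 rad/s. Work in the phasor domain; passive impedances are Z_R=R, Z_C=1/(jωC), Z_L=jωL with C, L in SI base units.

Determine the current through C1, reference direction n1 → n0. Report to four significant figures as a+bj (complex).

0.004197-0.003051j A

Element admittances at ω=2490 rad/s:
  Y(L1) = 0.000-1.141j S between n0,n1
  Y(R1) = 0.8772+0.000j S between n2,n0
  Y(R2) = 0.02817+0.000j S between n0,n2
  Y(C1) = 0.000+0.002590j S between n1,n0
  I1: injects 1.8 A into n0 (from n1)
  Y(R3) = 0.0003497+0.000j S between n2,n0
  Y(R4) = 0.1502+0.000j S between n0,n1
  Y(R5) = 0.0001311+0.000j S between n0,n1
  Y(R6) = 0.6211+0.000j S between n1,n2
  Y(R7) = 0.01076+0.000j S between n1,n2
  Y(R8) = 0.006452+0.000j S between n1,n0
  Y(R9) = 0.03891+0.000j S between n2,n1
  Y(C2) = 0.000+0.06349j S between n0,n2
  V1: constraint V(n0)−V(n2) = 1.52
Assemble and solve the 3×3 MNA system:
  V(n1)=-1.178-1.621j  V(n2)=-1.520+0.000j
  i(V1)=-1.606+0.9905j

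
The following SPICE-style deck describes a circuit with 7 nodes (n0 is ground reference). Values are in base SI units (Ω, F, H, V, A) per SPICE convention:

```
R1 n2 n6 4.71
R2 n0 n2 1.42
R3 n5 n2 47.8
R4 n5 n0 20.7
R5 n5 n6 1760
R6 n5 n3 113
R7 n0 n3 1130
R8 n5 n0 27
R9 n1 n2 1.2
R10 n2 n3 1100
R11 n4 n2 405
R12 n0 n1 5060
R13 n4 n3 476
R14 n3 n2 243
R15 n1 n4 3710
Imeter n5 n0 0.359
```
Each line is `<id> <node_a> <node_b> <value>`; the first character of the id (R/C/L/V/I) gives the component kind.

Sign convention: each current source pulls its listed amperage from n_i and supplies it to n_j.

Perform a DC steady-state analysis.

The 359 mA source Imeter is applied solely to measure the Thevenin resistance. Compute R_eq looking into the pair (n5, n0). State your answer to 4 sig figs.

R_eq = 9.098 Ω

Apply KCL at each of the 6 non-ground nodes and solve the resulting linear system.
Node n1: branches {R9, R12, R15} → V_1 = -0.1118
Node n2: branches {R1, R2, R3, R9, R10, R11, R14} → V_2 = -0.1116
Node n3: branches {R6, R7, R10, R13, R14} → V_3 = -1.856
Node n4: branches {R11, R13, R15} → V_4 = -0.8688
Node n5: branches {R3, R4, R5, R6, R8, Imeter} → V_5 = -3.266
Node n6: branches {R1, R5} → V_6 = -0.1200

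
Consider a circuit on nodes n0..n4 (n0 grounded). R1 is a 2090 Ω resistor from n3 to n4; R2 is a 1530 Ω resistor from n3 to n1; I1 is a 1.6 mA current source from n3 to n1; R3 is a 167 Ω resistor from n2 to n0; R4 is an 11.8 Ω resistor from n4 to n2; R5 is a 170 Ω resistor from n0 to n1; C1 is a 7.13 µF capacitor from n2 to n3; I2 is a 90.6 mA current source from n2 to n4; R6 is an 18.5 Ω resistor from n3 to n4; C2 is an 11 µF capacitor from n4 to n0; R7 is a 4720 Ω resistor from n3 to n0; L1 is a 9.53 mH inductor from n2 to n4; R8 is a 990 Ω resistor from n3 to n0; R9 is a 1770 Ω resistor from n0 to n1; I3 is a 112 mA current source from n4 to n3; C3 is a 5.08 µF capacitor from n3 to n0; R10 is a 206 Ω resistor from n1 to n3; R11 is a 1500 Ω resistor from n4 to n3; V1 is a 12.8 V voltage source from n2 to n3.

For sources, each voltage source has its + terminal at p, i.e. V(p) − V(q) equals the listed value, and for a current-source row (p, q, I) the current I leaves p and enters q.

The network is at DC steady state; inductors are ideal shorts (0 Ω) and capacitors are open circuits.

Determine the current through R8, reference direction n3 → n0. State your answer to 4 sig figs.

Element admittances at DC:
  Y(R1) = 0.0004785 S between n3,n4
  Y(R2) = 0.0006536 S between n3,n1
  I1: injects 0.0016 A into n1 (from n3)
  Y(R3) = 0.005988 S between n2,n0
  Y(R4) = 0.08475 S between n4,n2
  Y(R5) = 0.005882 S between n0,n1
  Y(C1) = 0.000 S between n2,n3
  I2: injects 0.0906 A into n4 (from n2)
  Y(R6) = 0.05405 S between n3,n4
  Y(C2) = 0.000 S between n4,n0
  Y(R7) = 0.0002119 S between n3,n0
  L1: short n2↔n4 (DC inductor)
  Y(R8) = 0.001010 S between n3,n0
  Y(R9) = 0.0005650 S between n0,n1
  I3: injects 0.112 A into n3 (from n4)
  Y(C3) = 0.000 S between n3,n0
  Y(R10) = 0.004854 S between n1,n3
  Y(R11) = 0.0006667 S between n4,n3
  V1: constraint V(n2)−V(n3) = 12.8
Assemble and solve the 6×6 MNA system:
  V(n1)=-3.374  V(n2)=5.186  V(n3)=-7.614  V(n4)=5.186
  i(L1)=0.7279  i(V1)=-0.8496

-0.007691 A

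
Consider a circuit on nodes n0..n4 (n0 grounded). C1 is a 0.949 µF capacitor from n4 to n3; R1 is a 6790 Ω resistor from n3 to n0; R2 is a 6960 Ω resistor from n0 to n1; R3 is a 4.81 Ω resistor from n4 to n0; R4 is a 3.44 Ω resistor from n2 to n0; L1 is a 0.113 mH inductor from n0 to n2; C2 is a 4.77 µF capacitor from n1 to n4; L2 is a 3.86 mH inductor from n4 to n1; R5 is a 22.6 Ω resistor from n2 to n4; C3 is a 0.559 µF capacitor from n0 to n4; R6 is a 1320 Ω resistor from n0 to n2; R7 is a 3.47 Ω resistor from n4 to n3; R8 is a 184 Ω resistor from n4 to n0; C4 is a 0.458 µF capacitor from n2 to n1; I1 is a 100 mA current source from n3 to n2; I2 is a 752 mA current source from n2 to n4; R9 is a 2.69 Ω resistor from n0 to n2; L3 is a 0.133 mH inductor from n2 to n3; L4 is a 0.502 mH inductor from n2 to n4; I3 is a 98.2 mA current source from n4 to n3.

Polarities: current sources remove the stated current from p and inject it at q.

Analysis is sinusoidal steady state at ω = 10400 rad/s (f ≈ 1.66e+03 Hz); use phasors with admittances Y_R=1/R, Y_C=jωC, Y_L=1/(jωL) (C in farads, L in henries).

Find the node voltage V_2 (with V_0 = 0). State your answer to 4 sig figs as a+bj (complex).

-0.04404-0.1951j V

Apply KCL at each of the 4 non-ground nodes and solve the resulting linear system.
Node n1: branches {R2, C2, L2, C4} → V_1 = 0.7676+0.3120j
Node n2: branches {R4, L1, R5, R6, C4, I1, I2, R9, L3, L4} → V_2 = -0.04404-0.1951j
Node n3: branches {C1, R1, R7, I1, L3, I3} → V_3 = -0.1317+0.2215j
Node n4: branches {C1, R3, C2, L2, R5, C3, R7, R8, I2, L4, I3} → V_4 = 0.9259+0.4054j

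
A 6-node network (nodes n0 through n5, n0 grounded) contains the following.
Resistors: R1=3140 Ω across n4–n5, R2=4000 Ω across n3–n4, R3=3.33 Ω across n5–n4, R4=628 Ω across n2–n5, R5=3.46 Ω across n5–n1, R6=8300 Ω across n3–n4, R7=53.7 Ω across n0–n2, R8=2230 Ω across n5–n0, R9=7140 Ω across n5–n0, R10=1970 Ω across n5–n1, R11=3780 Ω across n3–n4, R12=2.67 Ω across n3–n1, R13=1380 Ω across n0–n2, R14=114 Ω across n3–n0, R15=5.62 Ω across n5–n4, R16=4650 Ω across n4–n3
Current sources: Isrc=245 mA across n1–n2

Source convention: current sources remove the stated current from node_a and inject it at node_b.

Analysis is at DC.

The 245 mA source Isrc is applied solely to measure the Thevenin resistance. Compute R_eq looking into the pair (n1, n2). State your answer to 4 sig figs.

Element admittances at DC:
  Y(R1) = 0.0003185 S between n4,n5
  Y(R2) = 0.0002500 S between n3,n4
  Y(R3) = 0.3003 S between n5,n4
  Y(R4) = 0.001592 S between n2,n5
  Y(R5) = 0.2890 S between n5,n1
  Y(R6) = 0.0001205 S between n3,n4
  Y(R7) = 0.01862 S between n0,n2
  Y(R8) = 0.0004484 S between n5,n0
  Y(R9) = 0.0001401 S between n5,n0
  Y(R10) = 0.0005076 S between n5,n1
  Y(R11) = 0.0002646 S between n3,n4
  Y(R12) = 0.3745 S between n3,n1
  Y(R13) = 0.0007246 S between n0,n2
  Y(R14) = 0.008772 S between n3,n0
  Y(R15) = 0.1779 S between n5,n4
  Y(R16) = 0.0002151 S between n4,n3
  Isrc: injects 0.245 A into n2 (from n1)
Assemble and solve the 5×5 MNA system:
  V(n1)=-21.33  V(n2)=10.09  V(n3)=-20.85  V(n4)=-21.12  V(n5)=-21.12

R_eq = 128.3 Ω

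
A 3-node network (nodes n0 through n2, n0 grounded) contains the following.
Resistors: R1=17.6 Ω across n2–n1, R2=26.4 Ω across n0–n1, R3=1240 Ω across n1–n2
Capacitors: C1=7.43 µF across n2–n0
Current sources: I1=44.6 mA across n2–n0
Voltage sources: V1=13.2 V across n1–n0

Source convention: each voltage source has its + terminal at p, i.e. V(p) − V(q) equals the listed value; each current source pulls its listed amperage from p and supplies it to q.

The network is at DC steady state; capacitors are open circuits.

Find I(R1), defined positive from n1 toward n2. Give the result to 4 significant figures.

0.04398 A

Apply KCL at each of the 2 non-ground nodes and solve the resulting linear system.
Node n1: branches {R1, R2, R3, V1} → V_1 = 13.20
Node n2: branches {R1, C1, R3, I1} → V_2 = 12.43
Source currents: i(V1)=-0.5446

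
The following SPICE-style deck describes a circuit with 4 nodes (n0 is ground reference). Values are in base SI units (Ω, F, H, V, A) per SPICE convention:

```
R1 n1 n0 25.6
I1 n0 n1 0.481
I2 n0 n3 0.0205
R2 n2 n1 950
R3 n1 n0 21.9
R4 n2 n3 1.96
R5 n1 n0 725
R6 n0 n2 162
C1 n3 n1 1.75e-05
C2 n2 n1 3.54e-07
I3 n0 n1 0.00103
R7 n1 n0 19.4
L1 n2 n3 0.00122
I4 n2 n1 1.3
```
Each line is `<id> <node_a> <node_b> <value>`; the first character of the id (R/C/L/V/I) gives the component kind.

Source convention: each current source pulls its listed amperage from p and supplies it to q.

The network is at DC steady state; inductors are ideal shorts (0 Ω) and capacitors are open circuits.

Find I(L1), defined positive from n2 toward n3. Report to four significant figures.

-0.02050 A

Apply KCL at each of the 3 non-ground nodes and solve the resulting linear system.
Node n1: branches {R1, I1, R2, R3, R5, C1, C2, I3, R7, I4} → V_1 = 11.52
Node n2: branches {R2, R4, R6, C2, L1, I4} → V_2 = -175.4
Node n3: branches {I2, R4, C1, L1} → V_3 = -175.4
Source currents: i(L1)=-0.02050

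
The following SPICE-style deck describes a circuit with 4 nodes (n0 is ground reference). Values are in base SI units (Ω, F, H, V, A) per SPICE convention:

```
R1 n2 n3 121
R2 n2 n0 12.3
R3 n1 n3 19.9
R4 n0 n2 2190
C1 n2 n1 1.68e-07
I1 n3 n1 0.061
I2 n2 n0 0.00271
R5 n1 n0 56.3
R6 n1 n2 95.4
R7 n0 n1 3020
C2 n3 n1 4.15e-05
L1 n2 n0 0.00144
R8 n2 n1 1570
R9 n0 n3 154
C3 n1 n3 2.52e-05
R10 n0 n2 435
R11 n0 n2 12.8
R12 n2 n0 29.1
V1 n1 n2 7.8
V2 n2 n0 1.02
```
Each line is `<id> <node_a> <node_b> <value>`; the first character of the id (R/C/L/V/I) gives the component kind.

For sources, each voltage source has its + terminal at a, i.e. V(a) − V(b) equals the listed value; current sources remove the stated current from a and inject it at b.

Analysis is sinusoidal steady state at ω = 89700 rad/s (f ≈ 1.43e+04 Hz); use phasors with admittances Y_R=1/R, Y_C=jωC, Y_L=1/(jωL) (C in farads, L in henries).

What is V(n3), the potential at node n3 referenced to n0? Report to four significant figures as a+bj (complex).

8.820+0.03054j V

Element admittances at ω=89700 rad/s:
  Y(R1) = 0.008264+0.000j S between n2,n3
  Y(R2) = 0.08130+0.000j S between n2,n0
  Y(R3) = 0.05025+0.000j S between n1,n3
  Y(R4) = 0.0004566+0.000j S between n0,n2
  Y(C1) = 0.000+0.01507j S between n2,n1
  I1: injects 0.061 A into n1 (from n3)
  I2: injects 0.00271 A into n0 (from n2)
  Y(R5) = 0.01776+0.000j S between n1,n0
  Y(R6) = 0.01048+0.000j S between n1,n2
  Y(R7) = 0.0003311+0.000j S between n0,n1
  Y(C2) = 0.000+3.723j S between n3,n1
  Y(L1) = 0.000-0.007742j S between n2,n0
  Y(R8) = 0.0006369+0.000j S between n2,n1
  Y(R9) = 0.006494+0.000j S between n0,n3
  Y(C3) = 0.000+2.260j S between n1,n3
  Y(R10) = 0.002299+0.000j S between n0,n2
  Y(R11) = 0.07812+0.000j S between n0,n2
  Y(R12) = 0.03436+0.000j S between n2,n0
  V1: constraint V(n1)−V(n2) = 7.8
  V2: constraint V(n2)−V(n0) = 1.02
Assemble and solve the 5×5 MNA system:
  V(n1)=8.820+0.000j  V(n2)=1.020+0.000j  V(n3)=8.820+0.03054j
  i(V1)=-0.3680-0.1180j  i(V2)=-0.4200+0.007698j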